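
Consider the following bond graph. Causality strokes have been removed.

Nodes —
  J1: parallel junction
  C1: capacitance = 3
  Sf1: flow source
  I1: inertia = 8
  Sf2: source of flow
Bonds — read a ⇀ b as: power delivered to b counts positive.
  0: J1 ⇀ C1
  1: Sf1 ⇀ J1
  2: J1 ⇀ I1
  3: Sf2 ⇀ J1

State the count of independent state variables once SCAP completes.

#1 stroke at Sf1  (Sf1 fixes flow; stroke at Sf1)
#3 stroke at Sf2  (Sf2: flow source, stroke at near end)
#0 stroke at J1  (C1 integral (e out))
#2 stroke at I1  (0-jn J1 has e-setter on 0)

2  (C1, I1 all integral)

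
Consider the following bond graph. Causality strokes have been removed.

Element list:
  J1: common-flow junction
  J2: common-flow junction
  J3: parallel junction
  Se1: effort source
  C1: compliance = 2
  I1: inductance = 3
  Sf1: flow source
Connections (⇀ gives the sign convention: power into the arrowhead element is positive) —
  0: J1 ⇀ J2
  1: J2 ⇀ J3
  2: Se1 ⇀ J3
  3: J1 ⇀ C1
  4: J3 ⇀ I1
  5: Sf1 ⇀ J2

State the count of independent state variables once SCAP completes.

2  (C1, I1 all integral)

bond 2 stroke at J3  (Se1 (Se) sets effort on bond)
bond 5 stroke at Sf1  (Sf1 fixes flow; stroke at Sf1)
bond 0 stroke at J2  (1-jn J2 has f-setter on 5)
bond 1 stroke at J2  (1-jn J2 has f-setter on 5)
bond 4 stroke at I1  (J3 effort already set via bond 2)
bond 3 stroke at J1  (common-f at J1 fixed by 0)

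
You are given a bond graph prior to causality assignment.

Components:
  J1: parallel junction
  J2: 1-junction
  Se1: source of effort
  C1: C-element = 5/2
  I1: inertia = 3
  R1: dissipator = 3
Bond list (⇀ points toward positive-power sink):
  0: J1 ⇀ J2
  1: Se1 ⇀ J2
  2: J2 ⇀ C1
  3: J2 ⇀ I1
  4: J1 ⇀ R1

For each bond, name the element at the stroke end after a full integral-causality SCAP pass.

b1 |J2  (source Se1 imposes e)
b2 |J2  (prefer integral on C1)
b3 |I1  (I1 integral (f out))
b0 |J2  (J2 flow already set via bond 3)
b4 |J1  (closing 0-jn rule on J1)

bond 0 stroke at J2
bond 1 stroke at J2
bond 2 stroke at J2
bond 3 stroke at I1
bond 4 stroke at J1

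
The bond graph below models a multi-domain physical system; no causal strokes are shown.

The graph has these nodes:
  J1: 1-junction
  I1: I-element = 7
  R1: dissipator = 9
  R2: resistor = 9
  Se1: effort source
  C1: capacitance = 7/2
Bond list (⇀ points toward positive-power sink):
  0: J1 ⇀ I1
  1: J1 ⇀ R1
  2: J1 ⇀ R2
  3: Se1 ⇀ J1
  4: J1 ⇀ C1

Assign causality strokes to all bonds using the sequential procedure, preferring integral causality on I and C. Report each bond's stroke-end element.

#3 stroke→J1  (Se1 fixes effort; stroke away)
#0 stroke→I1  (prefer integral on I1)
#1 stroke→J1  (J1: bond 0 brought flow, rest push out)
#2 stroke→J1  (1-jn J1 has f-setter on 0)
#4 stroke→J1  (common-f at J1 fixed by 0)

#0 stroke→I1
#1 stroke→J1
#2 stroke→J1
#3 stroke→J1
#4 stroke→J1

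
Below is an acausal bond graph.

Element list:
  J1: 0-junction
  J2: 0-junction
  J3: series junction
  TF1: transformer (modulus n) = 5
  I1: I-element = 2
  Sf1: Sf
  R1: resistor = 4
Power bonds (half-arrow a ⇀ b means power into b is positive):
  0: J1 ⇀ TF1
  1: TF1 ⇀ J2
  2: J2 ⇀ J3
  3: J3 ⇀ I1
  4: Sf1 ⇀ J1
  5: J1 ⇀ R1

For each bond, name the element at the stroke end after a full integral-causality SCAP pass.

b0 →TF1
b1 →J2
b2 →J3
b3 →I1
b4 →Sf1
b5 →J1

bond 4 stroke at Sf1  (Sf1 (Sf) sets flow on bond)
bond 3 stroke at I1  (I1 integral (f out))
bond 2 stroke at J3  (common-f at J3 fixed by 3)
bond 1 stroke at J2  (closing 0-jn rule on J2)
bond 0 stroke at TF1  (TF1 one-in-one-out from 1)
bond 5 stroke at J1  (J1 needs exactly one e-in)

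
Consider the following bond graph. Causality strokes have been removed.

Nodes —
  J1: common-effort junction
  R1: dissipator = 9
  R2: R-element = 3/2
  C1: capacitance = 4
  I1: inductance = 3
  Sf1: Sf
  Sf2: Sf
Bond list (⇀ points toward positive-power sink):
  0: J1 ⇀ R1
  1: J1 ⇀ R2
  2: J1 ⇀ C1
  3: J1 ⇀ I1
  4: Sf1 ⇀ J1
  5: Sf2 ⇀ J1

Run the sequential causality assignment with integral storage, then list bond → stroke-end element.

β0 |R1
β1 |R2
β2 |J1
β3 |I1
β4 |Sf1
β5 |Sf2

β4 stroke at Sf1  (source Sf1 imposes f)
β5 stroke at Sf2  (Sf2: flow source, stroke at near end)
β2 stroke at J1  (prefer integral on C1)
β0 stroke at R1  (J1 effort already set via bond 2)
β1 stroke at R2  (J1 effort already set via bond 2)
β3 stroke at I1  (J1 effort already set via bond 2)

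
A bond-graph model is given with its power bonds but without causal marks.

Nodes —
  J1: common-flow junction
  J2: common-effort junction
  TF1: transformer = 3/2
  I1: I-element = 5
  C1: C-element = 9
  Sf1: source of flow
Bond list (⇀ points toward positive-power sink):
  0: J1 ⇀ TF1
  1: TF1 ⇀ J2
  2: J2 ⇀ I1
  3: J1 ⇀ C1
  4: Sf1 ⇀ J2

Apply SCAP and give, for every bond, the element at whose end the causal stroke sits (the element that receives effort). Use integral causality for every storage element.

β0 stroke at TF1
β1 stroke at J2
β2 stroke at I1
β3 stroke at J1
β4 stroke at Sf1

b4 |Sf1  (Sf1: flow source, stroke at near end)
b2 |I1  (I1: I, integral causality)
b1 |J2  (J2 needs exactly one e-in)
b0 |TF1  (through TF1, causality passes straight; one stroke at TF1)
b3 |J1  (1-jn J1 has f-setter on 0)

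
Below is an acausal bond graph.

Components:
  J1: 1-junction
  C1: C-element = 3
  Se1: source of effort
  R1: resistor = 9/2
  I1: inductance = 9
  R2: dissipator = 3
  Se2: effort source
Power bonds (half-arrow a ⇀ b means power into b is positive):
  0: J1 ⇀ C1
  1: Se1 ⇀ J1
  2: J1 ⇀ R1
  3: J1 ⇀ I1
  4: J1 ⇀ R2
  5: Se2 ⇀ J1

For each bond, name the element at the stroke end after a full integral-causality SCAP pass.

β1 stroke→J1  (source Se1 imposes e)
β5 stroke→J1  (Se2 (Se) sets effort on bond)
β0 stroke→J1  (C1 outputs effort q/C1)
β3 stroke→I1  (prefer integral on I1)
β2 stroke→J1  (J1: bond 3 brought flow, rest push out)
β4 stroke→J1  (1-jn J1 has f-setter on 3)

bond 0 stroke at J1
bond 1 stroke at J1
bond 2 stroke at J1
bond 3 stroke at I1
bond 4 stroke at J1
bond 5 stroke at J1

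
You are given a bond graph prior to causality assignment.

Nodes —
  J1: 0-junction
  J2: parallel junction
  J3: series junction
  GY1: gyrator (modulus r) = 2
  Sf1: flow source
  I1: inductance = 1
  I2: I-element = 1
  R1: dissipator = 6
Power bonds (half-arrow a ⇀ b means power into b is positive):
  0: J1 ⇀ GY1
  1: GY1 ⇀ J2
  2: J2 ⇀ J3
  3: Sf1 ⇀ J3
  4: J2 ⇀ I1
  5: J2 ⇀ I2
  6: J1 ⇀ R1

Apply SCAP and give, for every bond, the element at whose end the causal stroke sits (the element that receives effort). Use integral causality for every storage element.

#3 stroke→Sf1  (Sf1 (Sf) sets flow on bond)
#2 stroke→J3  (common-f at J3 fixed by 3)
#4 stroke→I1  (I1 outputs flow p/I1)
#5 stroke→I2  (I2 outputs flow p/I2)
#1 stroke→J2  (J2 needs exactly one e-in)
#0 stroke→J1  (through GY1, causality inverts; strokes same side of GY1)
#6 stroke→R1  (0-jn J1 has e-setter on 0)

b0 →J1
b1 →J2
b2 →J3
b3 →Sf1
b4 →I1
b5 →I2
b6 →R1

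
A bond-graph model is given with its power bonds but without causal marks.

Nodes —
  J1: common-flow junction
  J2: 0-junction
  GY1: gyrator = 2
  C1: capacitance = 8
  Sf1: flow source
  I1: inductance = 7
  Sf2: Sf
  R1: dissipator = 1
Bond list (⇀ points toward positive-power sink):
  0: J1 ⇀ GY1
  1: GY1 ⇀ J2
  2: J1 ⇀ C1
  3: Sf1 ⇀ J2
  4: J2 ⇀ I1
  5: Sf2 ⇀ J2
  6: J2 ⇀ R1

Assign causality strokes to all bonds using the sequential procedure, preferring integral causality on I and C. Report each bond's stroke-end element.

b0 stroke at GY1
b1 stroke at GY1
b2 stroke at J1
b3 stroke at Sf1
b4 stroke at I1
b5 stroke at Sf2
b6 stroke at J2

#3 →Sf1  (Sf1: flow source, stroke at near end)
#5 →Sf2  (Sf2: flow source, stroke at near end)
#2 →J1  (C1 outputs effort q/C1)
#0 →GY1  (J1: last free bond brings flow in)
#1 →GY1  (GY1 both-in/both-out from 0)
#4 →I1  (I1: I, integral causality)
#6 →J2  (J2: last free bond brings effort in)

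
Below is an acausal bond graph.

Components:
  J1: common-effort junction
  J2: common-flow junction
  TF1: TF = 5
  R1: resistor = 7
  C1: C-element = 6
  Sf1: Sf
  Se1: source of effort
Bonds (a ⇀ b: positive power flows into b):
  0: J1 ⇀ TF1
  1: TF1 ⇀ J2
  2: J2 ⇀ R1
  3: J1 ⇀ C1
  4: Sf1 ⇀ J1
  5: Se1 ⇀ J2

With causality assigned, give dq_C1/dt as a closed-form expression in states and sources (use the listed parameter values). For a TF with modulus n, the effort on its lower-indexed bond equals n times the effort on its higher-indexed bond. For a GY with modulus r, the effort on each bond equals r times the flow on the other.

bond 4 stroke→Sf1  (Sf1: flow source, stroke at near end)
bond 5 stroke→J2  (Se1 fixes effort; stroke away)
bond 3 stroke→J1  (C1 integral (e out))
bond 0 stroke→TF1  (J1 effort already set via bond 3)
bond 1 stroke→J2  (TF1: transformer flips bond 0)
bond 2 stroke→R1  (only one flow-in slot at J2)

dq_C1/dt = -E_Se1/35 + F_Sf1 - q_C1/1050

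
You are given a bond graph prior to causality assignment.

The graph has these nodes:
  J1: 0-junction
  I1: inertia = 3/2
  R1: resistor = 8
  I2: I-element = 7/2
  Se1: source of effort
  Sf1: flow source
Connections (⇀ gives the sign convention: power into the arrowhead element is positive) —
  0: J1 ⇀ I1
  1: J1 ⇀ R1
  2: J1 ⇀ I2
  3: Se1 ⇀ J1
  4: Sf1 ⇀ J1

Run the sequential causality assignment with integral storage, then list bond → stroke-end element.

bond 3 stroke at J1  (source Se1 imposes e)
bond 4 stroke at Sf1  (source Sf1 imposes f)
bond 0 stroke at I1  (0-jn J1 has e-setter on 3)
bond 1 stroke at R1  (0-jn J1 has e-setter on 3)
bond 2 stroke at I2  (J1 effort already set via bond 3)

b0 →I1
b1 →R1
b2 →I2
b3 →J1
b4 →Sf1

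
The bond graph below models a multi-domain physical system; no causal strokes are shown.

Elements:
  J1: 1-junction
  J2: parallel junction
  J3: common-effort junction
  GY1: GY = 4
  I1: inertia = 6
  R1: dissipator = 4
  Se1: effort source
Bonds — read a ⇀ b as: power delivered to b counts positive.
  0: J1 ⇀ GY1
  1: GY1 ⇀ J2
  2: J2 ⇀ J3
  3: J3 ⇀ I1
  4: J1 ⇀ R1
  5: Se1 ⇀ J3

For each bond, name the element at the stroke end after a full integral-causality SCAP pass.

b0 stroke at GY1
b1 stroke at GY1
b2 stroke at J2
b3 stroke at I1
b4 stroke at J1
b5 stroke at J3

bond 5 |J3  (Se1: effort source, stroke at far end)
bond 2 |J2  (J3 effort already set via bond 5)
bond 3 |I1  (common-e at J3 fixed by 5)
bond 1 |GY1  (0-jn J2 has e-setter on 2)
bond 0 |GY1  (GY GY1: same side as bond 1)
bond 4 |J1  (common-f at J1 fixed by 0)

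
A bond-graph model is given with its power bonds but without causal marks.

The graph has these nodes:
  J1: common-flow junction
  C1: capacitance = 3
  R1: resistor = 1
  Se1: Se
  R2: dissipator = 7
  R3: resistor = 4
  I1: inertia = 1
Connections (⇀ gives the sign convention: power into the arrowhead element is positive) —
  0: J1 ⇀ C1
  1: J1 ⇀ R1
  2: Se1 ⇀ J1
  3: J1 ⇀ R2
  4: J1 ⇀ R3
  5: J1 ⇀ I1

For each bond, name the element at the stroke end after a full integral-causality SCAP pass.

β0 stroke at J1
β1 stroke at J1
β2 stroke at J1
β3 stroke at J1
β4 stroke at J1
β5 stroke at I1

β2 stroke→J1  (source Se1 imposes e)
β0 stroke→J1  (prefer integral on C1)
β5 stroke→I1  (prefer integral on I1)
β1 stroke→J1  (J1: bond 5 brought flow, rest push out)
β3 stroke→J1  (J1 flow already set via bond 5)
β4 stroke→J1  (J1 flow already set via bond 5)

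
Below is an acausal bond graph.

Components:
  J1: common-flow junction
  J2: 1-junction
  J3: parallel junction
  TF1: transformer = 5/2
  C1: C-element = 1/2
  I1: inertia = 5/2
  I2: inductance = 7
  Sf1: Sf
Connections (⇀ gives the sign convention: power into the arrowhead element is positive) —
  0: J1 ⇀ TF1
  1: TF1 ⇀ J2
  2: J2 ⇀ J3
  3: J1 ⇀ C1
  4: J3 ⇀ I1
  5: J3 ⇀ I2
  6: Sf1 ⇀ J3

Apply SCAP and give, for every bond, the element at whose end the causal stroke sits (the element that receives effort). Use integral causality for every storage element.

bond 0 →TF1
bond 1 →J2
bond 2 →J3
bond 3 →J1
bond 4 →I1
bond 5 →I2
bond 6 →Sf1

bond 6 stroke at Sf1  (Sf1 (Sf) sets flow on bond)
bond 3 stroke at J1  (C1 outputs effort q/C1)
bond 0 stroke at TF1  (J1 needs exactly one f-in)
bond 1 stroke at J2  (through TF1, causality passes straight; one stroke at TF1)
bond 2 stroke at J3  (J2 needs exactly one f-in)
bond 4 stroke at I1  (common-e at J3 fixed by 2)
bond 5 stroke at I2  (common-e at J3 fixed by 2)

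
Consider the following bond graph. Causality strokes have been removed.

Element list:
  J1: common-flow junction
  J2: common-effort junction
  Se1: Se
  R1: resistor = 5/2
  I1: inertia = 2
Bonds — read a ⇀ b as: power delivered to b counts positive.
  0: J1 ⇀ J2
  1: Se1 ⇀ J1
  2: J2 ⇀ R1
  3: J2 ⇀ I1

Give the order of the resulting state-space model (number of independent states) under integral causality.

1  (I1 all integral)

b1 stroke→J1  (source Se1 imposes e)
b0 stroke→J2  (only one flow-in slot at J1)
b2 stroke→R1  (J2: bond 0 brought effort, rest push out)
b3 stroke→I1  (common-e at J2 fixed by 0)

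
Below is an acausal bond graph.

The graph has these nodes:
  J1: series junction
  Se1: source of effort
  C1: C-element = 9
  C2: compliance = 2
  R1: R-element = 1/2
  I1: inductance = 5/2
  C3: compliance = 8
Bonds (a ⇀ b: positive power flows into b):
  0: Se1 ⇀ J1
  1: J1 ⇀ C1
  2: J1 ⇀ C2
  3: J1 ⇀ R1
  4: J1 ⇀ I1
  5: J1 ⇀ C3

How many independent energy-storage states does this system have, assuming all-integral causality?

bond 0 stroke→J1  (Se1 fixes effort; stroke away)
bond 1 stroke→J1  (prefer integral on C1)
bond 2 stroke→J1  (C2 outputs effort q/C2)
bond 4 stroke→I1  (I1: I, integral causality)
bond 3 stroke→J1  (J1: bond 4 brought flow, rest push out)
bond 5 stroke→J1  (J1: bond 4 brought flow, rest push out)

4  (C1, C2, C3, I1 all integral)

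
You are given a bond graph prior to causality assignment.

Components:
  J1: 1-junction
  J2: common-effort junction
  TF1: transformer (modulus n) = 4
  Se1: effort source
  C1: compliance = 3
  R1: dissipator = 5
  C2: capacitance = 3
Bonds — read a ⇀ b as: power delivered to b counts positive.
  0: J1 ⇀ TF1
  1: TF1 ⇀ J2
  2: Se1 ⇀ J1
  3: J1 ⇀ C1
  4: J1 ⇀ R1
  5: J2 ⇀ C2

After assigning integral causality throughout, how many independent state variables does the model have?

#2 →J1  (source Se1 imposes e)
#3 →J1  (C1 integral (e out))
#5 →J2  (C2: C, integral causality)
#1 →TF1  (J2: bond 5 brought effort, rest push out)
#0 →J1  (through TF1, causality passes straight; one stroke at TF1)
#4 →R1  (J1 needs exactly one f-in)

2  (C1, C2 all integral)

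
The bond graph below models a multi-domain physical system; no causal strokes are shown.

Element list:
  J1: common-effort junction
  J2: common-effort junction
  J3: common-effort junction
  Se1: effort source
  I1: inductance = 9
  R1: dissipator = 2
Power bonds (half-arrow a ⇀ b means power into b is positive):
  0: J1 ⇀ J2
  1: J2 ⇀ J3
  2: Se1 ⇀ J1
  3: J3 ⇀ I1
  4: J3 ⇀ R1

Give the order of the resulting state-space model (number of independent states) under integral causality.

β2 →J1  (Se1: effort source, stroke at far end)
β0 →J2  (J1 effort already set via bond 2)
β1 →J3  (J2 effort already set via bond 0)
β3 →I1  (J3: bond 1 brought effort, rest push out)
β4 →R1  (J3 effort already set via bond 1)

1  (I1 all integral)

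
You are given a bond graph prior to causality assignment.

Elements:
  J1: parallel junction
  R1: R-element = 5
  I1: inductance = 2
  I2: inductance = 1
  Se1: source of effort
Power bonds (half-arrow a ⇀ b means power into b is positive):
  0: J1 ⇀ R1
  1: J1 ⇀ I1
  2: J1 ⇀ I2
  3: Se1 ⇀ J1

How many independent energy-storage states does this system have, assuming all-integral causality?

2  (I1, I2 all integral)

β3 stroke at J1  (Se1 (Se) sets effort on bond)
β0 stroke at R1  (0-jn J1 has e-setter on 3)
β1 stroke at I1  (J1 effort already set via bond 3)
β2 stroke at I2  (0-jn J1 has e-setter on 3)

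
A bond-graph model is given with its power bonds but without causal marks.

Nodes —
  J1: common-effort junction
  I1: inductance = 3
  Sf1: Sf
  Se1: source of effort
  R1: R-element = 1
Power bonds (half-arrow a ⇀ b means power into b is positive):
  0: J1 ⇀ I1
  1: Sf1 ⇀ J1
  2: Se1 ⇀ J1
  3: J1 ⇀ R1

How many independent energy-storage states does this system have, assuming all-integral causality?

b1 stroke at Sf1  (Sf1 fixes flow; stroke at Sf1)
b2 stroke at J1  (Se1: effort source, stroke at far end)
b0 stroke at I1  (common-e at J1 fixed by 2)
b3 stroke at R1  (J1 effort already set via bond 2)

1  (I1 all integral)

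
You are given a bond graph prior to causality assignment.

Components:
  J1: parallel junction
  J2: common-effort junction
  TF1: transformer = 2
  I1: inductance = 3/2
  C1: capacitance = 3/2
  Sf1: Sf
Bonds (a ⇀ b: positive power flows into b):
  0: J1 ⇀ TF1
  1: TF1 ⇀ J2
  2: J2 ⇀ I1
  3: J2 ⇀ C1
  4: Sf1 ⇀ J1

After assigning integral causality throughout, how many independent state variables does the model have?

bond 4 |Sf1  (Sf1 fixes flow; stroke at Sf1)
bond 0 |J1  (only one effort-in slot at J1)
bond 1 |TF1  (TF1 one-in-one-out from 0)
bond 2 |I1  (prefer integral on I1)
bond 3 |J2  (J2 needs exactly one e-in)

2  (C1, I1 all integral)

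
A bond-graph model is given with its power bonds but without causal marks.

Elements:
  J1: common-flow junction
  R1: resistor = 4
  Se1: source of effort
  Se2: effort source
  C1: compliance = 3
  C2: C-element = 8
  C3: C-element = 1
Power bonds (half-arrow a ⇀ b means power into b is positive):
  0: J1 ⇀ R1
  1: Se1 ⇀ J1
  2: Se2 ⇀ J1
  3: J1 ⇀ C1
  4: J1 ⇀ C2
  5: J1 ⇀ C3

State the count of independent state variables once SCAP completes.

3  (C1, C2, C3 all integral)

#1 |J1  (source Se1 imposes e)
#2 |J1  (Se2 (Se) sets effort on bond)
#3 |J1  (C1 outputs effort q/C1)
#4 |J1  (prefer integral on C2)
#5 |J1  (prefer integral on C3)
#0 |R1  (closing 1-jn rule on J1)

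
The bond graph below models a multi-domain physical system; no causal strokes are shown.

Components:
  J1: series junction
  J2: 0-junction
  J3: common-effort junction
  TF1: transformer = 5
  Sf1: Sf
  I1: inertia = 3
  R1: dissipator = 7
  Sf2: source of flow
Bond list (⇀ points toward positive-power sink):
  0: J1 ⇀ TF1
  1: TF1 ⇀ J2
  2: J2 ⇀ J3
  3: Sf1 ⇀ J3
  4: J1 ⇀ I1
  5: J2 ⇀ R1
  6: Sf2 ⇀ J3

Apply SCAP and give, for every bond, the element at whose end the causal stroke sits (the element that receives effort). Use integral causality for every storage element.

bond 3 →Sf1  (Sf1: flow source, stroke at near end)
bond 6 →Sf2  (source Sf2 imposes f)
bond 2 →J3  (only one effort-in slot at J3)
bond 4 →I1  (I1 outputs flow p/I1)
bond 0 →J1  (J1: bond 4 brought flow, rest push out)
bond 1 →TF1  (TF1 one-in-one-out from 0)
bond 5 →J2  (only one effort-in slot at J2)

#0 →J1
#1 →TF1
#2 →J3
#3 →Sf1
#4 →I1
#5 →J2
#6 →Sf2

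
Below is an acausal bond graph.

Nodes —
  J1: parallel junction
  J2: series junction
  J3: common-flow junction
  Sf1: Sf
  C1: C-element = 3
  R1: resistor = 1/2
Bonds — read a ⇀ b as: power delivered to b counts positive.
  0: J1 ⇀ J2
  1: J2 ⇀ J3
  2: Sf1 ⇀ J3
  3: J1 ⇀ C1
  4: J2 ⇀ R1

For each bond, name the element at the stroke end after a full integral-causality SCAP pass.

bond 2 |Sf1  (Sf1: flow source, stroke at near end)
bond 1 |J3  (1-jn J3 has f-setter on 2)
bond 0 |J2  (common-f at J2 fixed by 1)
bond 4 |J2  (common-f at J2 fixed by 1)
bond 3 |J1  (only one effort-in slot at J1)

#0 stroke→J2
#1 stroke→J3
#2 stroke→Sf1
#3 stroke→J1
#4 stroke→J2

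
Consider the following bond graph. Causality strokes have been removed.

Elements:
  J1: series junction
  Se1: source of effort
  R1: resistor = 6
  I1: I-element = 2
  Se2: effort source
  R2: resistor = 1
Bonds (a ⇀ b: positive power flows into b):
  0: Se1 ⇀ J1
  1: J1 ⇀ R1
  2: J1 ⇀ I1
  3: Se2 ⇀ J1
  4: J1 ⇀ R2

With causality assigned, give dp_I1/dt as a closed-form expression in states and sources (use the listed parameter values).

dp_I1/dt = E_Se1 + E_Se2 - 7*p_I1/2

#0 stroke→J1  (Se1 (Se) sets effort on bond)
#3 stroke→J1  (Se2 (Se) sets effort on bond)
#2 stroke→I1  (I1 outputs flow p/I1)
#1 stroke→J1  (J1: bond 2 brought flow, rest push out)
#4 stroke→J1  (1-jn J1 has f-setter on 2)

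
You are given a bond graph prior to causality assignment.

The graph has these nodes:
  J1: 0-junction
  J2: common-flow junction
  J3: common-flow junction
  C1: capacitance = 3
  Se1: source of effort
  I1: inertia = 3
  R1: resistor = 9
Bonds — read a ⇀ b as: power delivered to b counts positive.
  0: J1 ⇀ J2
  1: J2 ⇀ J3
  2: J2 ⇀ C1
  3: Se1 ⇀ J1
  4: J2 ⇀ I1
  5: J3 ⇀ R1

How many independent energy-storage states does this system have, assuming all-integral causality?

bond 3 stroke at J1  (Se1 fixes effort; stroke away)
bond 0 stroke at J2  (J1: bond 3 brought effort, rest push out)
bond 2 stroke at J2  (C1 integral (e out))
bond 4 stroke at I1  (I1: I, integral causality)
bond 1 stroke at J2  (J2 flow already set via bond 4)
bond 5 stroke at J3  (common-f at J3 fixed by 1)

2  (C1, I1 all integral)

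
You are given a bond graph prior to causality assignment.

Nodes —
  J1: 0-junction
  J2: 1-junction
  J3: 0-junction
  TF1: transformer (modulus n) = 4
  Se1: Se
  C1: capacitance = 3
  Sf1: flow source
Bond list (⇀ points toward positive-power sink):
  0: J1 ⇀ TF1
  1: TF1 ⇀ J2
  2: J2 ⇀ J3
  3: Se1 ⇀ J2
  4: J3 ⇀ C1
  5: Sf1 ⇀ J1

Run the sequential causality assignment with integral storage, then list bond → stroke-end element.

#3 stroke at J2  (Se1 fixes effort; stroke away)
#5 stroke at Sf1  (source Sf1 imposes f)
#0 stroke at J1  (J1 needs exactly one e-in)
#1 stroke at TF1  (TF TF1: opposite of bond 0)
#2 stroke at J2  (J2 flow already set via bond 1)
#4 stroke at J3  (closing 0-jn rule on J3)

β0 stroke→J1
β1 stroke→TF1
β2 stroke→J2
β3 stroke→J2
β4 stroke→J3
β5 stroke→Sf1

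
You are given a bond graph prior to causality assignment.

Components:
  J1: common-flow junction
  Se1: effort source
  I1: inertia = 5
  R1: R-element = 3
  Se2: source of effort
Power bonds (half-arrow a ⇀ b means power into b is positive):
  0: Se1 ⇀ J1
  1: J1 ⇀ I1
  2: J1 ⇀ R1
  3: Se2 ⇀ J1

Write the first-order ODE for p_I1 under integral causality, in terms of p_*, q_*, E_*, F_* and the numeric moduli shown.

β0 stroke at J1  (Se1: effort source, stroke at far end)
β3 stroke at J1  (Se2 (Se) sets effort on bond)
β1 stroke at I1  (I1 outputs flow p/I1)
β2 stroke at J1  (J1 flow already set via bond 1)

dp_I1/dt = E_Se1 + E_Se2 - 3*p_I1/5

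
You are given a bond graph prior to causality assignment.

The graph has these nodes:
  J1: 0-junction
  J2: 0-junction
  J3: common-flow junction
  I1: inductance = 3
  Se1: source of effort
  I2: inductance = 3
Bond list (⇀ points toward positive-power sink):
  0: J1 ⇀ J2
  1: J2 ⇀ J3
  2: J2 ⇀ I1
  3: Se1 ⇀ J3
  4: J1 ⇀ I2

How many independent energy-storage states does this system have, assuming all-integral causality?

2  (I1, I2 all integral)

#3 →J3  (source Se1 imposes e)
#1 →J2  (only one flow-in slot at J3)
#0 →J1  (0-jn J2 has e-setter on 1)
#2 →I1  (common-e at J2 fixed by 1)
#4 →I2  (0-jn J1 has e-setter on 0)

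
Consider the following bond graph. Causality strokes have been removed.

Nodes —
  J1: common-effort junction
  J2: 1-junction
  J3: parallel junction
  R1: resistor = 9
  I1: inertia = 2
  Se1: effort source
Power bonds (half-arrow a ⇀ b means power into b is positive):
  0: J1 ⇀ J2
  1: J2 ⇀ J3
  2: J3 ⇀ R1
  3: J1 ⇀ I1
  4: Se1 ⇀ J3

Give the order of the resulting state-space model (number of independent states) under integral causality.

1  (I1 all integral)

bond 4 |J3  (source Se1 imposes e)
bond 1 |J2  (J3 effort already set via bond 4)
bond 2 |R1  (J3: bond 4 brought effort, rest push out)
bond 0 |J1  (J2: last free bond brings flow in)
bond 3 |I1  (0-jn J1 has e-setter on 0)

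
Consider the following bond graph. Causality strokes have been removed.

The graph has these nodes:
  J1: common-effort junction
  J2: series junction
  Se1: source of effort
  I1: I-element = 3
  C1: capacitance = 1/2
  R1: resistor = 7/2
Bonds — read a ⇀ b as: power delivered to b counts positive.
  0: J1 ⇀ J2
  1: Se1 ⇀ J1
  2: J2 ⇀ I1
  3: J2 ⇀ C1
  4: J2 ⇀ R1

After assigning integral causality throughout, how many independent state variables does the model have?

#1 →J1  (Se1 (Se) sets effort on bond)
#0 →J2  (J1 effort already set via bond 1)
#2 →I1  (I1: I, integral causality)
#3 →J2  (J2 flow already set via bond 2)
#4 →J2  (1-jn J2 has f-setter on 2)

2  (C1, I1 all integral)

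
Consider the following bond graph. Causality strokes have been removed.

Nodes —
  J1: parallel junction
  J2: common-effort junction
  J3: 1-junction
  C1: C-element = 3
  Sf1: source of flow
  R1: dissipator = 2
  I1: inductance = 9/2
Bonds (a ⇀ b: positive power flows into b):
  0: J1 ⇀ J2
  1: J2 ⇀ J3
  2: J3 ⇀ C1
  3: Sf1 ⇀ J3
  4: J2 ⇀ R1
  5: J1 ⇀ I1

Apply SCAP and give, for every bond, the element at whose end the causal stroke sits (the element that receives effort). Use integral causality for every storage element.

bond 3 →Sf1  (Sf1 (Sf) sets flow on bond)
bond 1 →J3  (J3 flow already set via bond 3)
bond 2 →J3  (1-jn J3 has f-setter on 3)
bond 5 →I1  (I1 integral (f out))
bond 0 →J1  (J1: last free bond brings effort in)
bond 4 →J2  (J2 needs exactly one e-in)

bond 0 →J1
bond 1 →J3
bond 2 →J3
bond 3 →Sf1
bond 4 →J2
bond 5 →I1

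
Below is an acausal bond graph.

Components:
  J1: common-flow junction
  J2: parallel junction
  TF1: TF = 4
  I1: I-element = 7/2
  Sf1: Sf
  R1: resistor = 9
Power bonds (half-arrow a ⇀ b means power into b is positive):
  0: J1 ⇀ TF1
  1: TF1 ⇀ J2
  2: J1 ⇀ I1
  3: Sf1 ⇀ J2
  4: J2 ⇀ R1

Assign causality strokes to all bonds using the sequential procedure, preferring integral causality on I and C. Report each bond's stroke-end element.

bond 0 →J1
bond 1 →TF1
bond 2 →I1
bond 3 →Sf1
bond 4 →J2

#3 →Sf1  (Sf1: flow source, stroke at near end)
#2 →I1  (prefer integral on I1)
#0 →J1  (common-f at J1 fixed by 2)
#1 →TF1  (TF1 one-in-one-out from 0)
#4 →J2  (only one effort-in slot at J2)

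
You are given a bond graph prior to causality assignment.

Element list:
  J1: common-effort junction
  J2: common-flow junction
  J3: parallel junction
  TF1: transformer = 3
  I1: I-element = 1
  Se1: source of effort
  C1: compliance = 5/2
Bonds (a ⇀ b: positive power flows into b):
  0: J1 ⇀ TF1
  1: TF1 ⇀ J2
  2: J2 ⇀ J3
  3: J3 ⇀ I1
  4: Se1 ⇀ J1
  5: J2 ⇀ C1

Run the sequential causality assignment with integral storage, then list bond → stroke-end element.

#0 stroke→TF1
#1 stroke→J2
#2 stroke→J3
#3 stroke→I1
#4 stroke→J1
#5 stroke→J2

β4 stroke→J1  (source Se1 imposes e)
β0 stroke→TF1  (J1: bond 4 brought effort, rest push out)
β1 stroke→J2  (TF1 one-in-one-out from 0)
β3 stroke→I1  (I1 integral (f out))
β2 stroke→J3  (J3: last free bond brings effort in)
β5 stroke→J2  (common-f at J2 fixed by 2)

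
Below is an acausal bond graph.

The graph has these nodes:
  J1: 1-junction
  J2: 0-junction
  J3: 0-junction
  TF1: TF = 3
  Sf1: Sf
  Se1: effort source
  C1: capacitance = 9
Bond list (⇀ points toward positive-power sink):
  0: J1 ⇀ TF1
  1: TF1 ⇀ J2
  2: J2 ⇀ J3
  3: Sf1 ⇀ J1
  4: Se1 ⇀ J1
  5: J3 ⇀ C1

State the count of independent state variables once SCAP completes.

1  (C1 all integral)

#3 stroke→Sf1  (Sf1 (Sf) sets flow on bond)
#4 stroke→J1  (Se1: effort source, stroke at far end)
#0 stroke→J1  (J1: bond 3 brought flow, rest push out)
#1 stroke→TF1  (TF1: transformer flips bond 0)
#2 stroke→J2  (only one effort-in slot at J2)
#5 stroke→J3  (closing 0-jn rule on J3)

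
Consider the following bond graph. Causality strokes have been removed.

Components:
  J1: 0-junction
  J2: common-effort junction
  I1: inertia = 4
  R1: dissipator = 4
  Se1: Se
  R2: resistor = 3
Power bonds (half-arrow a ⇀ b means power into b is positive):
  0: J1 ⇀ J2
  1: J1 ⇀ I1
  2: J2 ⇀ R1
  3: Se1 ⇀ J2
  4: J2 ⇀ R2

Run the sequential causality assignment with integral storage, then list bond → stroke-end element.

b0 stroke→J1
b1 stroke→I1
b2 stroke→R1
b3 stroke→J2
b4 stroke→R2

bond 3 stroke at J2  (Se1: effort source, stroke at far end)
bond 0 stroke at J1  (0-jn J2 has e-setter on 3)
bond 2 stroke at R1  (J2: bond 3 brought effort, rest push out)
bond 4 stroke at R2  (0-jn J2 has e-setter on 3)
bond 1 stroke at I1  (common-e at J1 fixed by 0)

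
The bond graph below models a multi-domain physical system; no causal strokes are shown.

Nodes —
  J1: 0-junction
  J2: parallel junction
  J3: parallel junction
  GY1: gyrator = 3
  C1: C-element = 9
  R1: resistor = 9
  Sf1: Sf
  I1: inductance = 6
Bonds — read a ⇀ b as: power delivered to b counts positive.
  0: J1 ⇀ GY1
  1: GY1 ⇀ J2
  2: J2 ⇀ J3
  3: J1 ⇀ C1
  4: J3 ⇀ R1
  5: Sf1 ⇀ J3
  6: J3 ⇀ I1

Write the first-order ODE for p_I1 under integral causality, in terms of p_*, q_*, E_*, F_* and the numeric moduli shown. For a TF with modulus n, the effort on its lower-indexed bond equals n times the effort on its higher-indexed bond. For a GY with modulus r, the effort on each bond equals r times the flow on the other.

dp_I1/dt = 9*F_Sf1 - 3*p_I1/2 + q_C1/3

β5 stroke→Sf1  (Sf1 fixes flow; stroke at Sf1)
β3 stroke→J1  (C1 outputs effort q/C1)
β0 stroke→GY1  (J1: bond 3 brought effort, rest push out)
β1 stroke→GY1  (GY1: gyrator matches bond 0)
β2 stroke→J2  (only one effort-in slot at J2)
β6 stroke→I1  (I1 outputs flow p/I1)
β4 stroke→J3  (only one effort-in slot at J3)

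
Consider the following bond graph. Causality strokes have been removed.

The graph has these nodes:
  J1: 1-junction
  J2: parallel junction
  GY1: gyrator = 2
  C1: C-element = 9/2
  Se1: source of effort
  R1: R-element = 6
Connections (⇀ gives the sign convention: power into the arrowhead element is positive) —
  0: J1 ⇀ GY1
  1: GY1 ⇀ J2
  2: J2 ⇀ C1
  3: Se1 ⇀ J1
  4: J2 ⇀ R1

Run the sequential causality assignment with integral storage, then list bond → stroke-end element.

β3 stroke at J1  (Se1: effort source, stroke at far end)
β0 stroke at GY1  (closing 1-jn rule on J1)
β1 stroke at GY1  (GY1: gyrator matches bond 0)
β2 stroke at J2  (C1: C, integral causality)
β4 stroke at R1  (J2 effort already set via bond 2)

bond 0 stroke at GY1
bond 1 stroke at GY1
bond 2 stroke at J2
bond 3 stroke at J1
bond 4 stroke at R1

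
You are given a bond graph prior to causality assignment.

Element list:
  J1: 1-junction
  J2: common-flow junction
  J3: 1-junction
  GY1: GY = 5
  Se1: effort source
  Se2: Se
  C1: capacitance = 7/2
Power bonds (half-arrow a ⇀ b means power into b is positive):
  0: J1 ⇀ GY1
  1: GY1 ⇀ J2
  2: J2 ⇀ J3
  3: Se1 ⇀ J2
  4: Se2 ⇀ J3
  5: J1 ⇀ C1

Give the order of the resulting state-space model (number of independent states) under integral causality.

#3 |J2  (Se1: effort source, stroke at far end)
#4 |J3  (Se2 (Se) sets effort on bond)
#2 |J2  (closing 1-jn rule on J3)
#1 |GY1  (J2: last free bond brings flow in)
#0 |GY1  (GY GY1: same side as bond 1)
#5 |J1  (common-f at J1 fixed by 0)

1  (C1 all integral)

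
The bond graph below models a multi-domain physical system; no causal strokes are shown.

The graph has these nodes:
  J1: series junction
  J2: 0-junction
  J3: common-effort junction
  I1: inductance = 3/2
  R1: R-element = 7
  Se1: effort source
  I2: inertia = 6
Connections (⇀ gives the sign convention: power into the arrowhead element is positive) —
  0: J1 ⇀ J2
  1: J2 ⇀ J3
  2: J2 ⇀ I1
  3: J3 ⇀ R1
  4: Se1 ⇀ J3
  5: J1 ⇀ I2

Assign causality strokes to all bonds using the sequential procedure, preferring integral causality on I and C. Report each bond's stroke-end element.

bond 4 stroke at J3  (Se1 fixes effort; stroke away)
bond 1 stroke at J2  (0-jn J3 has e-setter on 4)
bond 3 stroke at R1  (J3 effort already set via bond 4)
bond 0 stroke at J1  (J2: bond 1 brought effort, rest push out)
bond 2 stroke at I1  (common-e at J2 fixed by 1)
bond 5 stroke at I2  (only one flow-in slot at J1)

bond 0 stroke at J1
bond 1 stroke at J2
bond 2 stroke at I1
bond 3 stroke at R1
bond 4 stroke at J3
bond 5 stroke at I2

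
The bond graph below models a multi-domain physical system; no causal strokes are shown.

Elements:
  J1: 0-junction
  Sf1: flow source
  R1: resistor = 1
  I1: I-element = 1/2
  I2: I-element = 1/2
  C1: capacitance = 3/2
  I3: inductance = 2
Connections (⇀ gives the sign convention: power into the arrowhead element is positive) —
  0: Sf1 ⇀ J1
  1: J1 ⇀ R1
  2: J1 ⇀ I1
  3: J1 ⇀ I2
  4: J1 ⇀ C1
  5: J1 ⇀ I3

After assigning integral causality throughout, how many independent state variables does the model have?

4  (C1, I1, I2, I3 all integral)

#0 stroke at Sf1  (Sf1 fixes flow; stroke at Sf1)
#2 stroke at I1  (I1 integral (f out))
#3 stroke at I2  (prefer integral on I2)
#4 stroke at J1  (prefer integral on C1)
#1 stroke at R1  (common-e at J1 fixed by 4)
#5 stroke at I3  (J1: bond 4 brought effort, rest push out)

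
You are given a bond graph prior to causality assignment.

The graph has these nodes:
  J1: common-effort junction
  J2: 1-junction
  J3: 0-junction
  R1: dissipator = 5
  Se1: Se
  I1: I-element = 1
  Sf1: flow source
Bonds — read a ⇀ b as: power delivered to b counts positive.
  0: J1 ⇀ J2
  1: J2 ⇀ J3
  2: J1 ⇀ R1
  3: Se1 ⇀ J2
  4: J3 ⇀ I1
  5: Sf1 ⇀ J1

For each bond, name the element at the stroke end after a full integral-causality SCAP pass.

#3 |J2  (source Se1 imposes e)
#5 |Sf1  (source Sf1 imposes f)
#4 |I1  (I1: I, integral causality)
#1 |J3  (only one effort-in slot at J3)
#0 |J2  (J2: bond 1 brought flow, rest push out)
#2 |J1  (J1 needs exactly one e-in)

b0 stroke at J2
b1 stroke at J3
b2 stroke at J1
b3 stroke at J2
b4 stroke at I1
b5 stroke at Sf1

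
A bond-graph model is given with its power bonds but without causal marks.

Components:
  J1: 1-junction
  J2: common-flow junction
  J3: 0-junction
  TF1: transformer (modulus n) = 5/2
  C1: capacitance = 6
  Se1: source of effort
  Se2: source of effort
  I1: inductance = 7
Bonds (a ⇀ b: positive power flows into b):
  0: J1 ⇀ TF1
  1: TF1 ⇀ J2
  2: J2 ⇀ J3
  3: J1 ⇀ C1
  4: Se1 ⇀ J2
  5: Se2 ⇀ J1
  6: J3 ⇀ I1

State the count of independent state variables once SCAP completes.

β4 stroke at J2  (Se1 fixes effort; stroke away)
β5 stroke at J1  (Se2: effort source, stroke at far end)
β3 stroke at J1  (C1 outputs effort q/C1)
β0 stroke at TF1  (J1: last free bond brings flow in)
β1 stroke at J2  (TF1 one-in-one-out from 0)
β2 stroke at J3  (J2: last free bond brings flow in)
β6 stroke at I1  (J3 effort already set via bond 2)

2  (C1, I1 all integral)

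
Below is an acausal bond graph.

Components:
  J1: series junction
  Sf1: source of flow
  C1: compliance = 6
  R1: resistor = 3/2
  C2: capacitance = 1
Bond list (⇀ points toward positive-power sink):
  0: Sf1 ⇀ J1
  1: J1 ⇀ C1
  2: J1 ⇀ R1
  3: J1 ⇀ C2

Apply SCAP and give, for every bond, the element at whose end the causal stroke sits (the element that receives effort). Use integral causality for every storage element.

bond 0 →Sf1
bond 1 →J1
bond 2 →J1
bond 3 →J1

β0 stroke at Sf1  (Sf1 (Sf) sets flow on bond)
β1 stroke at J1  (J1: bond 0 brought flow, rest push out)
β2 stroke at J1  (J1 flow already set via bond 0)
β3 stroke at J1  (common-f at J1 fixed by 0)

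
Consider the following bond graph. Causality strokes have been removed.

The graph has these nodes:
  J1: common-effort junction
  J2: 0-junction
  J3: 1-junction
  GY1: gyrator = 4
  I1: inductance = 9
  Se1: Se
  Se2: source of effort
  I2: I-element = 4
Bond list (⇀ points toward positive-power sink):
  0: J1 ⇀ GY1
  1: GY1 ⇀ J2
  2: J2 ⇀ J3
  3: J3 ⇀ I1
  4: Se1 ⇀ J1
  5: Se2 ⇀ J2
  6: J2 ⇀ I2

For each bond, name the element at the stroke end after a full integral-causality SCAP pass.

#4 |J1  (Se1 (Se) sets effort on bond)
#5 |J2  (source Se2 imposes e)
#0 |GY1  (common-e at J1 fixed by 4)
#1 |GY1  (J2: bond 5 brought effort, rest push out)
#2 |J3  (J2 effort already set via bond 5)
#6 |I2  (common-e at J2 fixed by 5)
#3 |I1  (J3: last free bond brings flow in)

#0 stroke at GY1
#1 stroke at GY1
#2 stroke at J3
#3 stroke at I1
#4 stroke at J1
#5 stroke at J2
#6 stroke at I2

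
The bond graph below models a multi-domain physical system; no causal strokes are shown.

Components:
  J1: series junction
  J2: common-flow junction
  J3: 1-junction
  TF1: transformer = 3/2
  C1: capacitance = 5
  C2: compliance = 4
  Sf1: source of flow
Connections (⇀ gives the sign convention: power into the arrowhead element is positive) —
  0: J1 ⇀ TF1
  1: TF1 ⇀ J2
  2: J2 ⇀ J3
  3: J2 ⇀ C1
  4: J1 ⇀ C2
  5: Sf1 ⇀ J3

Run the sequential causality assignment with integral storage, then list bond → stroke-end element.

b5 →Sf1  (Sf1 fixes flow; stroke at Sf1)
b2 →J3  (1-jn J3 has f-setter on 5)
b1 →J2  (common-f at J2 fixed by 2)
b3 →J2  (common-f at J2 fixed by 2)
b0 →TF1  (TF TF1: opposite of bond 1)
b4 →J1  (1-jn J1 has f-setter on 0)

b0 stroke at TF1
b1 stroke at J2
b2 stroke at J3
b3 stroke at J2
b4 stroke at J1
b5 stroke at Sf1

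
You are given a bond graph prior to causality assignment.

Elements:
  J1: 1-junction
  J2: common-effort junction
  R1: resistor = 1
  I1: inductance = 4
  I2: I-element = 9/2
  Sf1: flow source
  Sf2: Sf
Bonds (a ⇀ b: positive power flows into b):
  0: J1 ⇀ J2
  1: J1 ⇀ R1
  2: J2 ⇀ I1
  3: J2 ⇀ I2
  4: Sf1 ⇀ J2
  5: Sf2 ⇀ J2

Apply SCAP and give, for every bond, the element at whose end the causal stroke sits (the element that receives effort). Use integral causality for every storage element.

#4 stroke→Sf1  (Sf1 (Sf) sets flow on bond)
#5 stroke→Sf2  (source Sf2 imposes f)
#2 stroke→I1  (I1 integral (f out))
#3 stroke→I2  (I2 outputs flow p/I2)
#0 stroke→J2  (closing 0-jn rule on J2)
#1 stroke→J1  (J1: bond 0 brought flow, rest push out)

#0 stroke at J2
#1 stroke at J1
#2 stroke at I1
#3 stroke at I2
#4 stroke at Sf1
#5 stroke at Sf2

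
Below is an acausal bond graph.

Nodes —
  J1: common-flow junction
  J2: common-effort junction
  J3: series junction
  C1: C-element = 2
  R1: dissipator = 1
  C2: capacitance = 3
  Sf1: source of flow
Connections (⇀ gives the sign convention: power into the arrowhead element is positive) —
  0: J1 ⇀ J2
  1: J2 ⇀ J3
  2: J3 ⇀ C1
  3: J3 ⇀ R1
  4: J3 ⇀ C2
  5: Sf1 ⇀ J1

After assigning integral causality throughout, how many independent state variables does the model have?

β5 →Sf1  (Sf1 fixes flow; stroke at Sf1)
β0 →J1  (common-f at J1 fixed by 5)
β1 →J2  (J2 needs exactly one e-in)
β2 →J3  (J3 flow already set via bond 1)
β3 →J3  (J3: bond 1 brought flow, rest push out)
β4 →J3  (1-jn J3 has f-setter on 1)

2  (C1, C2 all integral)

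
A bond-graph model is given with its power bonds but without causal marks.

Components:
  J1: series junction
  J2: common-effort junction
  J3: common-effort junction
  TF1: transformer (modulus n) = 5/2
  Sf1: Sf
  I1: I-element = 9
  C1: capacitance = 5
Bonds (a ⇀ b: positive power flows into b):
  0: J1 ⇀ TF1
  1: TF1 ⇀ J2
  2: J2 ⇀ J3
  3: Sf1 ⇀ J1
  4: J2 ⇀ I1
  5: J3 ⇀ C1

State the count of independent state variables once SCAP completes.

β3 →Sf1  (Sf1 (Sf) sets flow on bond)
β0 →J1  (1-jn J1 has f-setter on 3)
β1 →TF1  (TF1: transformer flips bond 0)
β4 →I1  (prefer integral on I1)
β2 →J2  (J2: last free bond brings effort in)
β5 →J3  (J3: last free bond brings effort in)

2  (C1, I1 all integral)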